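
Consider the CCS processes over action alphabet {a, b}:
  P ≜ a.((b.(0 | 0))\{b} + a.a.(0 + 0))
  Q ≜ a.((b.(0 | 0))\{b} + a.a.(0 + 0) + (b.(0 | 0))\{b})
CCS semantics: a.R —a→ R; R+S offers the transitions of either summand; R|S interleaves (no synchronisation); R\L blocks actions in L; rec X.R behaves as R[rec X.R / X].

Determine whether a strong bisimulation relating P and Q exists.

YES

P's transition system — 4 states:
  p0 = a.((b.(0 | 0))\{b} + a.a.(0 + 0)) | -a-> p1
  p1 = (b.(0 | 0))\{b} + a.a.(0 + 0) | -a-> p2
  p2 = a.(0 + 0) | -a-> p3
  p3 = 0 + 0 | stopped
Q's transition system — 4 states:
  q0 = a.((b.(0 | 0))\{b} + a.a.(0 + 0) + (b.(0 | 0))\{b}) | -a-> q1
  q1 = (b.(0 | 0))\{b} + a.a.(0 + 0) + (b.(0 | 0))\{b} | -a-> q2
  q2 = a.(0 + 0) | -a-> q3
  q3 = 0 + 0 | stopped
Bisimilarity quotient blocks:
  B0 = {p0, q0}
  B1 = {p1, q1}
  B2 = {p2, q2}
  B3 = {p3, q3}
p0 ∈ B0, q0 ∈ B0 → same block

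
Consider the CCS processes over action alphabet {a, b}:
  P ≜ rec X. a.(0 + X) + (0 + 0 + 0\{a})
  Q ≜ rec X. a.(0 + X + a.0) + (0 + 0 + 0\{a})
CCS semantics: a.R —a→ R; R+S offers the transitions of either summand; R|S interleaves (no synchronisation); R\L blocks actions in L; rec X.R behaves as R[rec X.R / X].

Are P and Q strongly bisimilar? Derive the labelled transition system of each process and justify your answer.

LTS(P): 2 reachable states
  u0 = rec X. a.(0 + X) + (0 + 0 + 0\{a}) | ··a··> u1
  u1 = 0 + (rec X. a.(0 + X) + (0 + 0 + 0\{a})) | ··a··> u1
LTS(Q): 3 reachable states
  v0 = rec X. a.(0 + X + a.0) + (0 + 0 + 0\{a}) | ··a··> v1
  v1 = 0 + (rec X. a.(0 + X + a.0) + (0 + 0 + 0\{a})) + a.0 | ··a··> v1, ··a··> v2
  v2 = 0 | (no moves)
Coarsest stable partition (strong bisimilarity classes):
  B0 = {u0, u1}
  B1 = {v0}
  B2 = {v1}
  B3 = {v2}
u0 ∈ B0, v0 ∈ B1 → different blocks

NO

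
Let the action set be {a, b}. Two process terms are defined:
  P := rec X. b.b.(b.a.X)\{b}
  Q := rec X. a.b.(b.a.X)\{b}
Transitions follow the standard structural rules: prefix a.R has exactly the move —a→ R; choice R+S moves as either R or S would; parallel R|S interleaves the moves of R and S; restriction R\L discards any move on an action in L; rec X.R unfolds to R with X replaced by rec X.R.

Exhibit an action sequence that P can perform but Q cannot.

b

Reachable graph of P (3 states):
  p0 = rec X. b.b.(b.a.X)\{b} ⊢ =b=> p1
  p1 = b.(b.a.(rec X. b.b.(b.a.X)\{b}))\{b} ⊢ =b=> p2
  p2 = (b.a.(rec X. b.b.(b.a.X)\{b}))\{b} ⊢ (no moves)
Reachable graph of Q (3 states):
  q0 = rec X. a.b.(b.a.X)\{b} ⊢ =a=> q1
  q1 = b.(b.a.(rec X. a.b.(b.a.X)\{b}))\{b} ⊢ =b=> q2
  q2 = (b.a.(rec X. a.b.(b.a.X)\{b}))\{b} ⊢ (no moves)
Run σ = ⟨b⟩ on P: start {p0}
  after b @ step 1: {p1}
  — P admits the full trace.
Run σ = ⟨b⟩ on Q: start {q0}
  after b @ step 1: ∅  — Q cannot continue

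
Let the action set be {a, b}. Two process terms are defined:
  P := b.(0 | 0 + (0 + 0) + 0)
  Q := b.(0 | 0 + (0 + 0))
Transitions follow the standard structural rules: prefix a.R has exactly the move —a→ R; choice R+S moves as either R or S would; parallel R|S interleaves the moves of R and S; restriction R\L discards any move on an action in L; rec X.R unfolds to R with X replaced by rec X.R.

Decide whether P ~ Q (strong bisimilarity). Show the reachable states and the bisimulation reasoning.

LTS(P): 2 reachable states
  s0 = b.(0 | 0 + (0 + 0) + 0) ⊢ --b--▸ s1
  s1 = 0 | 0 + (0 + 0) + 0 ⊢ deadlocked
LTS(Q): 2 reachable states
  t0 = b.(0 | 0 + (0 + 0)) ⊢ --b--▸ t1
  t1 = 0 | 0 + (0 + 0) ⊢ deadlocked
Coarsest stable partition (strong bisimilarity classes):
  B0 = {s0, t0}
  B1 = {s1, t1}
s0 ∈ B0, t0 ∈ B0 → same block

YES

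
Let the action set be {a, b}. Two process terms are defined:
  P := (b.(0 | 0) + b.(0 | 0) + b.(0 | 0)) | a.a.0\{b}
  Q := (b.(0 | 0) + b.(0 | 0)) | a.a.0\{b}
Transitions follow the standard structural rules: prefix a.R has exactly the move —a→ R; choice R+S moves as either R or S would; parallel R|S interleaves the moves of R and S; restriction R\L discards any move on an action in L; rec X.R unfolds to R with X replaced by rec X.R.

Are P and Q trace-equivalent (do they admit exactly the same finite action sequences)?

trace-equivalent

LTS(P): 6 reachable states
  u0 = (b.(0 | 0) + b.(0 | 0) + b.(0 | 0)) | a.a.0\{b} :: ··a··> u1, ··b··> u2
  u1 = (b.(0 | 0) + b.(0 | 0) + b.(0 | 0)) | a.0\{b} :: ··a··> u3, ··b··> u4
  u2 = 0 | 0 | a.a.0\{b} :: ··a··> u4
  u3 = (b.(0 | 0) + b.(0 | 0) + b.(0 | 0)) | 0\{b} :: ··b··> u5
  u4 = 0 | 0 | a.0\{b} :: ··a··> u5
  u5 = 0 | 0 | 0\{b} :: ·
LTS(Q): 6 reachable states
  v0 = (b.(0 | 0) + b.(0 | 0)) | a.a.0\{b} :: ··a··> v1, ··b··> v2
  v1 = (b.(0 | 0) + b.(0 | 0)) | a.0\{b} :: ··a··> v3, ··b··> v4
  v2 = 0 | 0 | a.a.0\{b} :: ··a··> v4
  v3 = (b.(0 | 0) + b.(0 | 0)) | 0\{b} :: ··b··> v5
  v4 = 0 | 0 | a.0\{b} :: ··a··> v5
  v5 = 0 | 0 | 0\{b} :: ·
Partition-refinement fixed point:
  B0 = {u0, v0}
  B1 = {u1, v1}
  B2 = {u3, v3}
  B3 = {u5, v5}
  B4 = {u4, v4}
  B5 = {u2, v2}
u0 ∈ B0, v0 ∈ B0 → same block
Bisimilar ⇒ trace-equivalent.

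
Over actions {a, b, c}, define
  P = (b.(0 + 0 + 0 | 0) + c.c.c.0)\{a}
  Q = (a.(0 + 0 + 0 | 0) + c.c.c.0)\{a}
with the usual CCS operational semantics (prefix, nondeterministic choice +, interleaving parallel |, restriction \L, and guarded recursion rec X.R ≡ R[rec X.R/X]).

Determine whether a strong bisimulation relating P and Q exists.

Reachable graph of P (5 states):
  u0 = (b.(0 + 0 + 0 | 0) + c.c.c.0)\{a} | —b→ u1, —c→ u2
  u1 = (0 + 0 + 0 | 0)\{a} | deadlocked
  u2 = (c.c.0)\{a} | —c→ u3
  u3 = (c.0)\{a} | —c→ u4
  u4 = 0\{a} | deadlocked
Reachable graph of Q (4 states):
  v0 = (a.(0 + 0 + 0 | 0) + c.c.c.0)\{a} | —c→ v1
  v1 = (c.c.0)\{a} | —c→ v2
  v2 = (c.0)\{a} | —c→ v3
  v3 = 0\{a} | deadlocked
Coarsest stable partition (strong bisimilarity classes):
  B0 = {u0}
  B1 = {u2, v1}
  B2 = {u3, v2}
  B3 = {u1, u4, v3}
  B4 = {v0}
u0 ∈ B0, v0 ∈ B4 → different blocks

NO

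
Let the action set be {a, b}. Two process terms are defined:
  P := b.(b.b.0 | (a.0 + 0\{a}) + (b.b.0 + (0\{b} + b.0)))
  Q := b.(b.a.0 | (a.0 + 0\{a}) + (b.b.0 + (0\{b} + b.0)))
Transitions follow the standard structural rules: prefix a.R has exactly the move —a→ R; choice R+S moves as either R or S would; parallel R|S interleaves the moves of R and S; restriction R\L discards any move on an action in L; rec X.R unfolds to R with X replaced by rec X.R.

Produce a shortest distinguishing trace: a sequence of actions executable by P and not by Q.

babb

P's transition system — 9 states:
  u0 = b.(b.b.0 | (a.0 + 0\{a}) + (b.b.0 + (0\{b} + b.0))) → ··b··> u1
  u1 = b.b.0 | (a.0 + 0\{a}) + (b.b.0 + (0\{b} + b.0)) → ··a··> u2, ··b··> u3, ··b··> u4, ··b··> u5
  u2 = b.b.0 | 0 → ··b··> u6
  u3 = 0 → stopped
  u4 = b.0 → ··b··> u3
  u5 = b.0 | (a.0 + 0\{a}) → ··a··> u6, ··b··> u7
  u6 = b.0 | 0 → ··b··> u8
  u7 = 0 | (a.0 + 0\{a}) → ··a··> u8
  u8 = 0 | 0 → stopped
Q's transition system — 9 states:
  v0 = b.(b.a.0 | (a.0 + 0\{a}) + (b.b.0 + (0\{b} + b.0))) → ··b··> v1
  v1 = b.a.0 | (a.0 + 0\{a}) + (b.b.0 + (0\{b} + b.0)) → ··a··> v2, ··b··> v3, ··b··> v4, ··b··> v5
  v2 = b.a.0 | 0 → ··b··> v6
  v3 = 0 → stopped
  v4 = a.0 | (a.0 + 0\{a}) → ··a··> v6, ··a··> v7
  v5 = b.0 → ··b··> v3
  v6 = a.0 | 0 → ··a··> v8
  v7 = 0 | (a.0 + 0\{a}) → ··a··> v8
  v8 = 0 | 0 → stopped
Trace ⟨babb⟩ through P, begin at {u0}:
  [1] b ⇒ {u1}
  [2] a ⇒ {u2}
  [3] b ⇒ {u6}
  [4] b ⇒ {u8}
  — P admits the full trace.
Trace ⟨babb⟩ through Q, begin at {v0}:
  [1] b ⇒ {v1}
  [2] a ⇒ {v2}
  [3] b ⇒ {v6}
  [4] b ⇒ ∅ (Q stuck)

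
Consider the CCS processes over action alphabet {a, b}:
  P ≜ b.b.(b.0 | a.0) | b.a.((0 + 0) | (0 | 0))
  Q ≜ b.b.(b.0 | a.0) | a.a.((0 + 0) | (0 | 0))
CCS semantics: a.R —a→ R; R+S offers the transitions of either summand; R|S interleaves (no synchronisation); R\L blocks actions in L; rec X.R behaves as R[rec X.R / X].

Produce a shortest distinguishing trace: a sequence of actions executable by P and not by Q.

P's transition system — 18 states:
  u0 = b.b.(b.0 | a.0) | b.a.((0 + 0) | (0 | 0)) :: -b-> u1, -b-> u2
  u1 = b.(b.0 | a.0) | b.a.((0 + 0) | (0 | 0)) :: -b-> u3, -b-> u4
  u2 = b.b.(b.0 | a.0) | a.((0 + 0) | (0 | 0)) :: -a-> u5, -b-> u3
  u3 = b.(b.0 | a.0) | a.((0 + 0) | (0 | 0)) :: -a-> u6, -b-> u7
  u4 = b.0 | a.0 | b.a.((0 + 0) | (0 | 0)) :: -a-> u8, -b-> u7, -b-> u9
  u5 = b.b.(b.0 | a.0) | ((0 + 0) | (0 | 0)) :: -b-> u6
  u6 = b.(b.0 | a.0) | ((0 + 0) | (0 | 0)) :: -b-> u10
  u7 = b.0 | a.0 | a.((0 + 0) | (0 | 0)) :: -a-> u10, -a-> u11, -b-> u12
  u8 = b.0 | 0 | b.a.((0 + 0) | (0 | 0)) :: -b-> u11, -b-> u13
  u9 = 0 | a.0 | b.a.((0 + 0) | (0 | 0)) :: -a-> u13, -b-> u12
  u10 = b.0 | a.0 | ((0 + 0) | (0 | 0)) :: -a-> u14, -b-> u15
  u11 = b.0 | 0 | a.((0 + 0) | (0 | 0)) :: -a-> u14, -b-> u16
  u12 = 0 | a.0 | a.((0 + 0) | (0 | 0)) :: -a-> u15, -a-> u16
  u13 = 0 | 0 | b.a.((0 + 0) | (0 | 0)) :: -b-> u16
  u14 = b.0 | 0 | ((0 + 0) | (0 | 0)) :: -b-> u17
  u15 = 0 | a.0 | ((0 + 0) | (0 | 0)) :: -a-> u17
  u16 = 0 | 0 | a.((0 + 0) | (0 | 0)) :: -a-> u17
  u17 = 0 | 0 | ((0 + 0) | (0 | 0)) :: (no moves)
Q's transition system — 18 states:
  v0 = b.b.(b.0 | a.0) | a.a.((0 + 0) | (0 | 0)) :: -a-> v1, -b-> v2
  v1 = b.b.(b.0 | a.0) | a.((0 + 0) | (0 | 0)) :: -a-> v3, -b-> v4
  v2 = b.(b.0 | a.0) | a.a.((0 + 0) | (0 | 0)) :: -a-> v4, -b-> v5
  v3 = b.b.(b.0 | a.0) | ((0 + 0) | (0 | 0)) :: -b-> v6
  v4 = b.(b.0 | a.0) | a.((0 + 0) | (0 | 0)) :: -a-> v6, -b-> v7
  v5 = b.0 | a.0 | a.a.((0 + 0) | (0 | 0)) :: -a-> v7, -a-> v8, -b-> v9
  v6 = b.(b.0 | a.0) | ((0 + 0) | (0 | 0)) :: -b-> v10
  v7 = b.0 | a.0 | a.((0 + 0) | (0 | 0)) :: -a-> v10, -a-> v11, -b-> v12
  v8 = b.0 | 0 | a.a.((0 + 0) | (0 | 0)) :: -a-> v11, -b-> v13
  v9 = 0 | a.0 | a.a.((0 + 0) | (0 | 0)) :: -a-> v12, -a-> v13
  v10 = b.0 | a.0 | ((0 + 0) | (0 | 0)) :: -a-> v14, -b-> v15
  v11 = b.0 | 0 | a.((0 + 0) | (0 | 0)) :: -a-> v14, -b-> v16
  v12 = 0 | a.0 | a.((0 + 0) | (0 | 0)) :: -a-> v15, -a-> v16
  v13 = 0 | 0 | a.a.((0 + 0) | (0 | 0)) :: -a-> v16
  v14 = b.0 | 0 | ((0 + 0) | (0 | 0)) :: -b-> v17
  v15 = 0 | a.0 | ((0 + 0) | (0 | 0)) :: -a-> v17
  v16 = 0 | 0 | a.((0 + 0) | (0 | 0)) :: -a-> v17
  v17 = 0 | 0 | ((0 + 0) | (0 | 0)) :: (no moves)
Executing bbbb from P (initial set {u0}):
  after b @ step 1: {u1, u2}
  after b @ step 2: {u3, u4}
  after b @ step 3: {u7, u9}
  after b @ step 4: {u12}
  — P admits the full trace.
Executing bbbb from Q (initial set {v0}):
  after b @ step 1: {v2}
  after b @ step 2: {v5}
  after b @ step 3: {v9}
  after b @ step 4: ∅  — Q cannot continue

bbbb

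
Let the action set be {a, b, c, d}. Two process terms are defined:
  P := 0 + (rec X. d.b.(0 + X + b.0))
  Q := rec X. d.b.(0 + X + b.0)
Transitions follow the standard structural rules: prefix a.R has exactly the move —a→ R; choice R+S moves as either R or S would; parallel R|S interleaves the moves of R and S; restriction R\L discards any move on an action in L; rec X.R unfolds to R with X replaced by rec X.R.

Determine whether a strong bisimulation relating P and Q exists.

YES

P's transition system — 4 states:
  m0 = 0 + (rec X. d.b.(0 + X + b.0)) | -d-> m1
  m1 = b.(0 + (rec X. d.b.(0 + X + b.0)) + b.0) | -b-> m2
  m2 = 0 + (rec X. d.b.(0 + X + b.0)) + b.0 | -b-> m3, -d-> m1
  m3 = 0 | (no moves)
Q's transition system — 4 states:
  n0 = rec X. d.b.(0 + X + b.0) | -d-> n1
  n1 = b.(0 + (rec X. d.b.(0 + X + b.0)) + b.0) | -b-> n2
  n2 = 0 + (rec X. d.b.(0 + X + b.0)) + b.0 | -b-> n3, -d-> n1
  n3 = 0 | (no moves)
Coarsest stable partition (strong bisimilarity classes):
  B0 = {m0, n0}
  B1 = {m1, n1}
  B2 = {m2, n2}
  B3 = {m3, n3}
m0 ∈ B0, n0 ∈ B0 → same block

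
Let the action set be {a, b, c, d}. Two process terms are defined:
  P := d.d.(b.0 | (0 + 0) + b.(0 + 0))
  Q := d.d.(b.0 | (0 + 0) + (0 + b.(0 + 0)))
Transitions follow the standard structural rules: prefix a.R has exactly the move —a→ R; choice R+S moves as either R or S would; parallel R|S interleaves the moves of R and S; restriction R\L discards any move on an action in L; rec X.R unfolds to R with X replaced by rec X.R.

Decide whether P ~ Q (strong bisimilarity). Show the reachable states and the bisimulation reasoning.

P's transition system — 5 states:
  u0 = d.d.(b.0 | (0 + 0) + b.(0 + 0)) :: —d→ u1
  u1 = d.(b.0 | (0 + 0) + b.(0 + 0)) :: —d→ u2
  u2 = b.0 | (0 + 0) + b.(0 + 0) :: —b→ u3, —b→ u4
  u3 = 0 + 0 :: (no moves)
  u4 = 0 | (0 + 0) :: (no moves)
Q's transition system — 5 states:
  v0 = d.d.(b.0 | (0 + 0) + (0 + b.(0 + 0))) :: —d→ v1
  v1 = d.(b.0 | (0 + 0) + (0 + b.(0 + 0))) :: —d→ v2
  v2 = b.0 | (0 + 0) + (0 + b.(0 + 0)) :: —b→ v3, —b→ v4
  v3 = 0 + 0 :: (no moves)
  v4 = 0 | (0 + 0) :: (no moves)
Coarsest stable partition (strong bisimilarity classes):
  B0 = {u0, v0}
  B1 = {u1, v1}
  B2 = {u2, v2}
  B3 = {u3, u4, v3, v4}
u0 ∈ B0, v0 ∈ B0 → same block

bisimilar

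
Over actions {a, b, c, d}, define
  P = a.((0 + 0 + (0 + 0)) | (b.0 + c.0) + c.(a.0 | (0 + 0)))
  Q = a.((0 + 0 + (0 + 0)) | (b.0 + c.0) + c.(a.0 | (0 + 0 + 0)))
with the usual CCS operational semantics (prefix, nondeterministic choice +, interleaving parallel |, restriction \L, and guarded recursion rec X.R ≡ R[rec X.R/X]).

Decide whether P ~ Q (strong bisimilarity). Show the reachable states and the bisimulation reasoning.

Reachable graph of P (5 states):
  s0 = a.((0 + 0 + (0 + 0)) | (b.0 + c.0) + c.(a.0 | (0 + 0))) ⊢ --a--▸ s1
  s1 = (0 + 0 + (0 + 0)) | (b.0 + c.0) + c.(a.0 | (0 + 0)) ⊢ --b--▸ s2, --c--▸ s2, --c--▸ s3
  s2 = (0 + 0 + (0 + 0)) | 0 ⊢ ·
  s3 = a.0 | (0 + 0) ⊢ --a--▸ s4
  s4 = 0 | (0 + 0) ⊢ ·
Reachable graph of Q (5 states):
  t0 = a.((0 + 0 + (0 + 0)) | (b.0 + c.0) + c.(a.0 | (0 + 0 + 0))) ⊢ --a--▸ t1
  t1 = (0 + 0 + (0 + 0)) | (b.0 + c.0) + c.(a.0 | (0 + 0 + 0)) ⊢ --b--▸ t2, --c--▸ t2, --c--▸ t3
  t2 = (0 + 0 + (0 + 0)) | 0 ⊢ ·
  t3 = a.0 | (0 + 0 + 0) ⊢ --a--▸ t4
  t4 = 0 | (0 + 0 + 0) ⊢ ·
Coarsest stable partition (strong bisimilarity classes):
  B0 = {s0, t0}
  B1 = {s1, t1}
  B2 = {s2, s4, t2, t4}
  B3 = {s3, t3}
s0 ∈ B0, t0 ∈ B0 → same block

bisimilar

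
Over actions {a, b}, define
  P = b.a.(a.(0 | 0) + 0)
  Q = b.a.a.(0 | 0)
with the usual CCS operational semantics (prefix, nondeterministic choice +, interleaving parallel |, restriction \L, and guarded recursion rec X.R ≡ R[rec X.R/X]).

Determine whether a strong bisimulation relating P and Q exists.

Reachable graph of P (4 states):
  p0 = b.a.(a.(0 | 0) + 0) | =b=> p1
  p1 = a.(a.(0 | 0) + 0) | =a=> p2
  p2 = a.(0 | 0) + 0 | =a=> p3
  p3 = 0 | 0 | (no moves)
Reachable graph of Q (4 states):
  q0 = b.a.a.(0 | 0) | =b=> q1
  q1 = a.a.(0 | 0) | =a=> q2
  q2 = a.(0 | 0) | =a=> q3
  q3 = 0 | 0 | (no moves)
Coarsest stable partition (strong bisimilarity classes):
  B0 = {p0, q0}
  B1 = {p1, q1}
  B2 = {p2, q2}
  B3 = {p3, q3}
p0 ∈ B0, q0 ∈ B0 → same block

bisimilar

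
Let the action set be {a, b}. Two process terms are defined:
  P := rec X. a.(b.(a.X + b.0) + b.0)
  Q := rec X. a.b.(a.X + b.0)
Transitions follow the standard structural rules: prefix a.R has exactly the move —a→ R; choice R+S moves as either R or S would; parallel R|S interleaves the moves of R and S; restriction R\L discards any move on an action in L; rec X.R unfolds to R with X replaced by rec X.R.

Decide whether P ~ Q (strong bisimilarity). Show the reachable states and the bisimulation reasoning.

P ≁ Q

LTS(P): 4 reachable states
  u0 = rec X. a.(b.(a.X + b.0) + b.0) → —a→ u1
  u1 = b.(a.(rec X. a.(b.(a.X + b.0) + b.0)) + b.0) + b.0 → —b→ u2, —b→ u3
  u2 = 0 → stopped
  u3 = a.(rec X. a.(b.(a.X + b.0) + b.0)) + b.0 → —a→ u0, —b→ u2
LTS(Q): 4 reachable states
  v0 = rec X. a.b.(a.X + b.0) → —a→ v1
  v1 = b.(a.(rec X. a.b.(a.X + b.0)) + b.0) → —b→ v2
  v2 = a.(rec X. a.b.(a.X + b.0)) + b.0 → —a→ v0, —b→ v3
  v3 = 0 → stopped
Partition-refinement fixed point:
  B0 = {u0}
  B1 = {u1}
  B2 = {u3}
  B3 = {u2, v3}
  B4 = {v0}
  B5 = {v1}
  B6 = {v2}
u0 ∈ B0, v0 ∈ B4 → different blocks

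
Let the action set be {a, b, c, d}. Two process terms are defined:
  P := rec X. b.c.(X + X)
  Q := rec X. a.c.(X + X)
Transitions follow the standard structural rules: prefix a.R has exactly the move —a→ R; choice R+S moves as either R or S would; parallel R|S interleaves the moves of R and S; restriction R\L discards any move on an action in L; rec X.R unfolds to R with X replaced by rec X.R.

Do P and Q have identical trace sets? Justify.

NO — witness ⟨b⟩

LTS(P): 3 reachable states
  s0 = rec X. b.c.(X + X) → =b=> s1
  s1 = c.((rec X. b.c.(X + X)) + (rec X. b.c.(X + X))) → =c=> s2
  s2 = (rec X. b.c.(X + X)) + (rec X. b.c.(X + X)) → =b=> s1
LTS(Q): 3 reachable states
  t0 = rec X. a.c.(X + X) → =a=> t1
  t1 = c.((rec X. a.c.(X + X)) + (rec X. a.c.(X + X))) → =c=> t2
  t2 = (rec X. a.c.(X + X)) + (rec X. a.c.(X + X)) → =a=> t1
Trace ⟨b⟩ through P, begin at {s0}:
  step 1 (b): {s1}
  — P admits the full trace.
Trace ⟨b⟩ through Q, begin at {t0}:
  step 1 (b): no successor for Q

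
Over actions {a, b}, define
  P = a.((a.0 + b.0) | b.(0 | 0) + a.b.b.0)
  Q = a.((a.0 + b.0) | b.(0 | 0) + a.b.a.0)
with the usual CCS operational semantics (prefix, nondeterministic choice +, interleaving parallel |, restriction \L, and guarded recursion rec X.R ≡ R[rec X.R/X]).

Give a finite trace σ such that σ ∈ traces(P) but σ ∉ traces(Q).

aabb

Reachable graph of P (8 states):
  u0 = a.((a.0 + b.0) | b.(0 | 0) + a.b.b.0) → =a=> u1
  u1 = (a.0 + b.0) | b.(0 | 0) + a.b.b.0 → =a=> u2, =a=> u3, =b=> u2, =b=> u4
  u2 = 0 | b.(0 | 0) → =b=> u5
  u3 = b.b.0 → =b=> u6
  u4 = (a.0 + b.0) | (0 | 0) → =a=> u5, =b=> u5
  u5 = 0 | (0 | 0) → stopped
  u6 = b.0 → =b=> u7
  u7 = 0 → stopped
Reachable graph of Q (8 states):
  v0 = a.((a.0 + b.0) | b.(0 | 0) + a.b.a.0) → =a=> v1
  v1 = (a.0 + b.0) | b.(0 | 0) + a.b.a.0 → =a=> v2, =a=> v3, =b=> v2, =b=> v4
  v2 = 0 | b.(0 | 0) → =b=> v5
  v3 = b.a.0 → =b=> v6
  v4 = (a.0 + b.0) | (0 | 0) → =a=> v5, =b=> v5
  v5 = 0 | (0 | 0) → stopped
  v6 = a.0 → =a=> v7
  v7 = 0 → stopped
Run σ = ⟨aabb⟩ on P: start {u0}
  step 1 (a): {u1}
  step 2 (a): {u2, u3}
  step 3 (b): {u5, u6}
  step 4 (b): {u7}
  ✓ P
Run σ = ⟨aabb⟩ on Q: start {v0}
  step 1 (a): {v1}
  step 2 (a): {v2, v3}
  step 3 (b): {v5, v6}
  step 4 (b): no successor for Q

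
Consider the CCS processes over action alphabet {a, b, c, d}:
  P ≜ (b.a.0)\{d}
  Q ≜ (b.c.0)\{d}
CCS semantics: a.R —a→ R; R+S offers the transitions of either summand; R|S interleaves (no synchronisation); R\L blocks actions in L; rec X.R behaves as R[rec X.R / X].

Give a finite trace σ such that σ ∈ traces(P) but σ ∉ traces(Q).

Reachable graph of P (3 states):
  u0 = (b.a.0)\{d} has moves --b--▸ u1
  u1 = (a.0)\{d} has moves --a--▸ u2
  u2 = 0\{d} has moves ·
Reachable graph of Q (3 states):
  v0 = (b.c.0)\{d} has moves --b--▸ v1
  v1 = (c.0)\{d} has moves --c--▸ v2
  v2 = 0\{d} has moves ·
Executing ba from P (initial set {u0}):
  [1] b ⇒ {u1}
  [2] a ⇒ {u2}
  ✓ P
Executing ba from Q (initial set {v0}):
  [1] b ⇒ {v1}
  [2] a ⇒ ∅  — Q cannot continue

ba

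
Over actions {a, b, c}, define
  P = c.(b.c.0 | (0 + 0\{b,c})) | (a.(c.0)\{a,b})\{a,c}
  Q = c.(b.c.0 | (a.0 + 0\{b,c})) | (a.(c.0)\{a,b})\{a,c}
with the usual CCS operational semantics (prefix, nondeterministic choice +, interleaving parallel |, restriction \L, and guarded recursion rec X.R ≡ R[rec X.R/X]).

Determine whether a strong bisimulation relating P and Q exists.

P's transition system — 4 states:
  p0 = c.(b.c.0 | (0 + 0\{b,c})) | (a.(c.0)\{a,b})\{a,c} ⊢ --c--▸ p1
  p1 = b.c.0 | (0 + 0\{b,c}) | (a.(c.0)\{a,b})\{a,c} ⊢ --b--▸ p2
  p2 = c.0 | (0 + 0\{b,c}) | (a.(c.0)\{a,b})\{a,c} ⊢ --c--▸ p3
  p3 = 0 | (0 + 0\{b,c}) | (a.(c.0)\{a,b})\{a,c} ⊢ stopped
Q's transition system — 7 states:
  q0 = c.(b.c.0 | (a.0 + 0\{b,c})) | (a.(c.0)\{a,b})\{a,c} ⊢ --c--▸ q1
  q1 = b.c.0 | (a.0 + 0\{b,c}) | (a.(c.0)\{a,b})\{a,c} ⊢ --a--▸ q2, --b--▸ q3
  q2 = b.c.0 | 0 | (a.(c.0)\{a,b})\{a,c} ⊢ --b--▸ q4
  q3 = c.0 | (a.0 + 0\{b,c}) | (a.(c.0)\{a,b})\{a,c} ⊢ --a--▸ q4, --c--▸ q5
  q4 = c.0 | 0 | (a.(c.0)\{a,b})\{a,c} ⊢ --c--▸ q6
  q5 = 0 | (a.0 + 0\{b,c}) | (a.(c.0)\{a,b})\{a,c} ⊢ --a--▸ q6
  q6 = 0 | 0 | (a.(c.0)\{a,b})\{a,c} ⊢ stopped
Bisimilarity quotient blocks:
  B0 = {p0}
  B1 = {p1, q2}
  B2 = {p2, q4}
  B3 = {p3, q6}
  B4 = {q0}
  B5 = {q1}
  B6 = {q3}
  B7 = {q5}
p0 ∈ B0, q0 ∈ B4 → different blocks

NO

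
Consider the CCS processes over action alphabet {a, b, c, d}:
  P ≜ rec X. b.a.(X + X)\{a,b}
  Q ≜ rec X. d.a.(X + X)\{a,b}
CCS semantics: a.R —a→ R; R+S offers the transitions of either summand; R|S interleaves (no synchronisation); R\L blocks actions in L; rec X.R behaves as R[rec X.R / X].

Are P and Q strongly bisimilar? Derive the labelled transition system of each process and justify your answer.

P ≁ Q

LTS(P): 3 reachable states
  u0 = rec X. b.a.(X + X)\{a,b} → ··b··> u1
  u1 = a.((rec X. b.a.(X + X)\{a,b}) + (rec X. b.a.(X + X)\{a,b}))\{a,b} → ··a··> u2
  u2 = ((rec X. b.a.(X + X)\{a,b}) + (rec X. b.a.(X + X)\{a,b}))\{a,b} → (no moves)
LTS(Q): 4 reachable states
  v0 = rec X. d.a.(X + X)\{a,b} → ··d··> v1
  v1 = a.((rec X. d.a.(X + X)\{a,b}) + (rec X. d.a.(X + X)\{a,b}))\{a,b} → ··a··> v2
  v2 = ((rec X. d.a.(X + X)\{a,b}) + (rec X. d.a.(X + X)\{a,b}))\{a,b} → ··d··> v3
  v3 = (a.((rec X. d.a.(X + X)\{a,b}) + (rec X. d.a.(X + X)\{a,b}))\{a,b})\{a,b} → (no moves)
Bisimilarity quotient blocks:
  B0 = {u0}
  B1 = {u1}
  B2 = {u2, v3}
  B3 = {v0}
  B4 = {v1}
  B5 = {v2}
u0 ∈ B0, v0 ∈ B3 → different blocks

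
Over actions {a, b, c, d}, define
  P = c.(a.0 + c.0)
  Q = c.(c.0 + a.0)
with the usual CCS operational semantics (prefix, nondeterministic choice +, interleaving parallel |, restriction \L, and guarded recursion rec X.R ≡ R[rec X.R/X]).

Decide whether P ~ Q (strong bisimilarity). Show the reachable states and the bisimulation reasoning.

LTS(P): 3 reachable states
  m0 = c.(a.0 + c.0) :: --c--▸ m1
  m1 = a.0 + c.0 :: --a--▸ m2, --c--▸ m2
  m2 = 0 :: deadlocked
LTS(Q): 3 reachable states
  n0 = c.(c.0 + a.0) :: --c--▸ n1
  n1 = c.0 + a.0 :: --a--▸ n2, --c--▸ n2
  n2 = 0 :: deadlocked
Bisimilarity quotient blocks:
  B0 = {m0, n0}
  B1 = {m1, n1}
  B2 = {m2, n2}
m0 ∈ B0, n0 ∈ B0 → same block

YES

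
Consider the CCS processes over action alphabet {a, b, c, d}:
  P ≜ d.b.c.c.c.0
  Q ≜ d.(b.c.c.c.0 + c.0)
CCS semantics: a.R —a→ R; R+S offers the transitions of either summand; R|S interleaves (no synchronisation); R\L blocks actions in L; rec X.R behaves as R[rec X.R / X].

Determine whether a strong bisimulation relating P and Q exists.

P's transition system — 6 states:
  m0 = d.b.c.c.c.0 ⊢ ··d··> m1
  m1 = b.c.c.c.0 ⊢ ··b··> m2
  m2 = c.c.c.0 ⊢ ··c··> m3
  m3 = c.c.0 ⊢ ··c··> m4
  m4 = c.0 ⊢ ··c··> m5
  m5 = 0 ⊢ ·
Q's transition system — 6 states:
  n0 = d.(b.c.c.c.0 + c.0) ⊢ ··d··> n1
  n1 = b.c.c.c.0 + c.0 ⊢ ··b··> n2, ··c··> n3
  n2 = c.c.c.0 ⊢ ··c··> n4
  n3 = 0 ⊢ ·
  n4 = c.c.0 ⊢ ··c··> n5
  n5 = c.0 ⊢ ··c··> n3
Coarsest stable partition (strong bisimilarity classes):
  B0 = {m0}
  B1 = {m1}
  B2 = {m2, n2}
  B3 = {m3, n4}
  B4 = {m4, n5}
  B5 = {m5, n3}
  B6 = {n0}
  B7 = {n1}
m0 ∈ B0, n0 ∈ B6 → different blocks

not bisimilar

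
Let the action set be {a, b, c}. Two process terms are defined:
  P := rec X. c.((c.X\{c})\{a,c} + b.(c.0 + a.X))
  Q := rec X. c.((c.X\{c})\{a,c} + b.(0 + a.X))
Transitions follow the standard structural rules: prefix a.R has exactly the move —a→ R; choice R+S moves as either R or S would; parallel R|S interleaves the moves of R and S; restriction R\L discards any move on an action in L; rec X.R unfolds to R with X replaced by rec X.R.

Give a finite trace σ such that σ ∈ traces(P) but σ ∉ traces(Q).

cbc

LTS(P): 4 reachable states
  p0 = rec X. c.((c.X\{c})\{a,c} + b.(c.0 + a.X)) ⊢ --c--▸ p1
  p1 = (c.(rec X. c.((c.X\{c})\{a,c} + b.(c.0 + a.X)))\{c})\{a,c} + b.(c.0 + a.(rec X. c.((c.X\{c})\{a,c} + b.(c.0 + a.X)))) ⊢ --b--▸ p2
  p2 = c.0 + a.(rec X. c.((c.X\{c})\{a,c} + b.(c.0 + a.X))) ⊢ --a--▸ p0, --c--▸ p3
  p3 = 0 ⊢ (no moves)
LTS(Q): 3 reachable states
  q0 = rec X. c.((c.X\{c})\{a,c} + b.(0 + a.X)) ⊢ --c--▸ q1
  q1 = (c.(rec X. c.((c.X\{c})\{a,c} + b.(0 + a.X)))\{c})\{a,c} + b.(0 + a.(rec X. c.((c.X\{c})\{a,c} + b.(0 + a.X)))) ⊢ --b--▸ q2
  q2 = 0 + a.(rec X. c.((c.X\{c})\{a,c} + b.(0 + a.X))) ⊢ --a--▸ q0
Executing cbc from P (initial set {p0}):
  after c @ step 1: {p1}
  after b @ step 2: {p2}
  after c @ step 3: {p3}
  — P admits the full trace.
Executing cbc from Q (initial set {q0}):
  after c @ step 1: {q1}
  after b @ step 2: {q2}
  after c @ step 3: no successor for Q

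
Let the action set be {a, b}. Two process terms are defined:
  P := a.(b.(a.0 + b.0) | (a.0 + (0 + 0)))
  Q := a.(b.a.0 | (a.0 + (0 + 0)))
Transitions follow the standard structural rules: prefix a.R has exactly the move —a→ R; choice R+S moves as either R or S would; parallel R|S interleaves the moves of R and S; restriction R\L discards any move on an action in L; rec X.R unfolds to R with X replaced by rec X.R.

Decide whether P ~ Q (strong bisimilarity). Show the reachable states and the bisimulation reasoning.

LTS(P): 7 reachable states
  s0 = a.(b.(a.0 + b.0) | (a.0 + (0 + 0))) has moves =a=> s1
  s1 = b.(a.0 + b.0) | (a.0 + (0 + 0)) has moves =a=> s2, =b=> s3
  s2 = b.(a.0 + b.0) | 0 has moves =b=> s4
  s3 = (a.0 + b.0) | (a.0 + (0 + 0)) has moves =a=> s4, =a=> s5, =b=> s5
  s4 = (a.0 + b.0) | 0 has moves =a=> s6, =b=> s6
  s5 = 0 | (a.0 + (0 + 0)) has moves =a=> s6
  s6 = 0 | 0 has moves stopped
LTS(Q): 7 reachable states
  t0 = a.(b.a.0 | (a.0 + (0 + 0))) has moves =a=> t1
  t1 = b.a.0 | (a.0 + (0 + 0)) has moves =a=> t2, =b=> t3
  t2 = b.a.0 | 0 has moves =b=> t4
  t3 = a.0 | (a.0 + (0 + 0)) has moves =a=> t4, =a=> t5
  t4 = a.0 | 0 has moves =a=> t6
  t5 = 0 | (a.0 + (0 + 0)) has moves =a=> t6
  t6 = 0 | 0 has moves stopped
Bisimilarity quotient blocks:
  B0 = {s0}
  B1 = {s1}
  B2 = {s3}
  B3 = {s4}
  B4 = {s6, t6}
  B5 = {s5, t4, t5}
  B6 = {s2}
  B7 = {t0}
  B8 = {t1}
  B9 = {t2}
  B10 = {t3}
s0 ∈ B0, t0 ∈ B7 → different blocks

NO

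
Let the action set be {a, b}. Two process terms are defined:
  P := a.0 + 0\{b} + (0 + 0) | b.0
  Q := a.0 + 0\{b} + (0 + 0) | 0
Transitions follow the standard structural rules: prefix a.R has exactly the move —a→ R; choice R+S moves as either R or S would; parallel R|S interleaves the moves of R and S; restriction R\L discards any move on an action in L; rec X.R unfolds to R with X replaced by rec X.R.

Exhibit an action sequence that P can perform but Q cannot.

Reachable graph of P (3 states):
  s0 = a.0 + 0\{b} + (0 + 0) | b.0 has moves --a--▸ s1, --b--▸ s2
  s1 = 0 has moves stopped
  s2 = (0 + 0) | 0 has moves stopped
Reachable graph of Q (2 states):
  t0 = a.0 + 0\{b} + (0 + 0) | 0 has moves --a--▸ t1
  t1 = 0 has moves stopped
Executing b from P (initial set {s0}):
  after b @ step 1: {s2}
  — P admits the full trace.
Executing b from Q (initial set {t0}):
  after b @ step 1: ∅ (Q stuck)

b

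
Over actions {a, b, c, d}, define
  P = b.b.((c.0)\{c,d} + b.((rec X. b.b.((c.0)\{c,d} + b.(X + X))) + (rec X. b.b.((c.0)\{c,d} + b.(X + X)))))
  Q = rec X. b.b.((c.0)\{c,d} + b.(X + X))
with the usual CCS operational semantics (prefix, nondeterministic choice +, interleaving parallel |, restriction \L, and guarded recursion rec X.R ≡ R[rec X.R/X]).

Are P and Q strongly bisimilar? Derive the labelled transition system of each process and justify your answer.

bisimilar

Reachable graph of P (4 states):
  p0 = b.b.((c.0)\{c,d} + b.((rec X. b.b.((c.0)\{c,d} + b.(X + X))) + (rec X. b.b.((c.0)\{c,d} + b.(X + X))))) ⊢ ··b··> p1
  p1 = b.((c.0)\{c,d} + b.((rec X. b.b.((c.0)\{c,d} + b.(X + X))) + (rec X. b.b.((c.0)\{c,d} + b.(X + X))))) ⊢ ··b··> p2
  p2 = (c.0)\{c,d} + b.((rec X. b.b.((c.0)\{c,d} + b.(X + X))) + (rec X. b.b.((c.0)\{c,d} + b.(X + X)))) ⊢ ··b··> p3
  p3 = (rec X. b.b.((c.0)\{c,d} + b.(X + X))) + (rec X. b.b.((c.0)\{c,d} + b.(X + X))) ⊢ ··b··> p1
Reachable graph of Q (4 states):
  q0 = rec X. b.b.((c.0)\{c,d} + b.(X + X)) ⊢ ··b··> q1
  q1 = b.((c.0)\{c,d} + b.((rec X. b.b.((c.0)\{c,d} + b.(X + X))) + (rec X. b.b.((c.0)\{c,d} + b.(X + X))))) ⊢ ··b··> q2
  q2 = (c.0)\{c,d} + b.((rec X. b.b.((c.0)\{c,d} + b.(X + X))) + (rec X. b.b.((c.0)\{c,d} + b.(X + X)))) ⊢ ··b··> q3
  q3 = (rec X. b.b.((c.0)\{c,d} + b.(X + X))) + (rec X. b.b.((c.0)\{c,d} + b.(X + X))) ⊢ ··b··> q1
Partition-refinement fixed point:
  B0 = {p0, p1, p2, p3, q0, q1, q2, q3}
p0 ∈ B0, q0 ∈ B0 → same block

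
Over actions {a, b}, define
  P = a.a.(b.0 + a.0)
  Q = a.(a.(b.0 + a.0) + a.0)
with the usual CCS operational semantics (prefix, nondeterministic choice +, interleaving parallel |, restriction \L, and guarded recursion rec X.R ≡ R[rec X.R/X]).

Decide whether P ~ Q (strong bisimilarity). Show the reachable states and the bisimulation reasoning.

LTS(P): 4 reachable states
  m0 = a.a.(b.0 + a.0) has moves -a-> m1
  m1 = a.(b.0 + a.0) has moves -a-> m2
  m2 = b.0 + a.0 has moves -a-> m3, -b-> m3
  m3 = 0 has moves ∅
LTS(Q): 4 reachable states
  n0 = a.(a.(b.0 + a.0) + a.0) has moves -a-> n1
  n1 = a.(b.0 + a.0) + a.0 has moves -a-> n2, -a-> n3
  n2 = 0 has moves ∅
  n3 = b.0 + a.0 has moves -a-> n2, -b-> n2
Bisimilarity quotient blocks:
  B0 = {m0}
  B1 = {m1}
  B2 = {m2, n3}
  B3 = {m3, n2}
  B4 = {n0}
  B5 = {n1}
m0 ∈ B0, n0 ∈ B4 → different blocks

NO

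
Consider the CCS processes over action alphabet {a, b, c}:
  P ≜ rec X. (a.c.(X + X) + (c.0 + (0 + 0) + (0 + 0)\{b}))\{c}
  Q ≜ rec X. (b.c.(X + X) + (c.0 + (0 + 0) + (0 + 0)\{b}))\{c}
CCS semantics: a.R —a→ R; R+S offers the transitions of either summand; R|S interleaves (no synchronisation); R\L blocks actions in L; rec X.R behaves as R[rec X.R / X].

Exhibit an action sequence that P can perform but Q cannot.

a

P's transition system — 2 states:
  u0 = rec X. (a.c.(X + X) + (c.0 + (0 + 0) + (0 + 0)\{b}))\{c} → -a-> u1
  u1 = (c.((rec X. (a.c.(X + X) + (c.0 + (0 + 0) + (0 + 0)\{b}))\{c}) + (rec X. (a.c.(X + X) + (c.0 + (0 + 0) + (0 + 0)\{b}))\{c})))\{c} → (no moves)
Q's transition system — 2 states:
  v0 = rec X. (b.c.(X + X) + (c.0 + (0 + 0) + (0 + 0)\{b}))\{c} → -b-> v1
  v1 = (c.((rec X. (b.c.(X + X) + (c.0 + (0 + 0) + (0 + 0)\{b}))\{c}) + (rec X. (b.c.(X + X) + (c.0 + (0 + 0) + (0 + 0)\{b}))\{c})))\{c} → (no moves)
Trace ⟨a⟩ through P, begin at {u0}:
  [1] a ⇒ {u1}
  P completes σ.
Trace ⟨a⟩ through Q, begin at {v0}:
  [1] a ⇒ ∅  — Q cannot continue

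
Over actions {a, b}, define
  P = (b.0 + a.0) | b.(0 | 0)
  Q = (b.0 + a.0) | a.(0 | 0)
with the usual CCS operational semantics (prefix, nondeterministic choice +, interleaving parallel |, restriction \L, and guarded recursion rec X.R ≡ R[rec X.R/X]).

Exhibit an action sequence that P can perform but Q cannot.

bb

LTS(P): 4 reachable states
  s0 = (b.0 + a.0) | b.(0 | 0) has moves =a=> s1, =b=> s1, =b=> s2
  s1 = 0 | b.(0 | 0) has moves =b=> s3
  s2 = (b.0 + a.0) | (0 | 0) has moves =a=> s3, =b=> s3
  s3 = 0 | (0 | 0) has moves stopped
LTS(Q): 4 reachable states
  t0 = (b.0 + a.0) | a.(0 | 0) has moves =a=> t1, =a=> t2, =b=> t2
  t1 = (b.0 + a.0) | (0 | 0) has moves =a=> t3, =b=> t3
  t2 = 0 | a.(0 | 0) has moves =a=> t3
  t3 = 0 | (0 | 0) has moves stopped
Run σ = ⟨bb⟩ on P: start {s0}
  after b @ step 1: {s1, s2}
  after b @ step 2: {s3}
  ✓ P
Run σ = ⟨bb⟩ on Q: start {t0}
  after b @ step 1: {t2}
  after b @ step 2: ∅  — Q cannot continue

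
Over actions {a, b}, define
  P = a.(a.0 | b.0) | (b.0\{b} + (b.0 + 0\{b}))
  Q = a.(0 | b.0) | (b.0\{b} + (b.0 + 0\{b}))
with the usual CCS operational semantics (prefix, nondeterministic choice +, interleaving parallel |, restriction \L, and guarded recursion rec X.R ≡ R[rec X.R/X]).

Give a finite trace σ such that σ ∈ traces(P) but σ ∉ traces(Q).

aa

Reachable graph of P (15 states):
  p0 = a.(a.0 | b.0) | (b.0\{b} + (b.0 + 0\{b})) | =a=> p1, =b=> p2, =b=> p3
  p1 = a.0 | b.0 | (b.0\{b} + (b.0 + 0\{b})) | =a=> p4, =b=> p5, =b=> p6, =b=> p7
  p2 = a.(a.0 | b.0) | 0 | =a=> p6
  p3 = a.(a.0 | b.0) | 0\{b} | =a=> p7
  p4 = 0 | b.0 | (b.0\{b} + (b.0 + 0\{b})) | =b=> p10, =b=> p8, =b=> p9
  p5 = a.0 | 0 | (b.0\{b} + (b.0 + 0\{b})) | =a=> p8, =b=> p11, =b=> p12
  p6 = a.0 | b.0 | 0 | =a=> p9, =b=> p11
  p7 = a.0 | b.0 | 0\{b} | =a=> p10, =b=> p12
  p8 = 0 | 0 | (b.0\{b} + (b.0 + 0\{b})) | =b=> p13, =b=> p14
  p9 = 0 | b.0 | 0 | =b=> p13
  p10 = 0 | b.0 | 0\{b} | =b=> p14
  p11 = a.0 | 0 | 0 | =a=> p13
  p12 = a.0 | 0 | 0\{b} | =a=> p14
  p13 = 0 | 0 | 0 | stopped
  p14 = 0 | 0 | 0\{b} | stopped
Reachable graph of Q (9 states):
  q0 = a.(0 | b.0) | (b.0\{b} + (b.0 + 0\{b})) | =a=> q1, =b=> q2, =b=> q3
  q1 = 0 | b.0 | (b.0\{b} + (b.0 + 0\{b})) | =b=> q4, =b=> q5, =b=> q6
  q2 = a.(0 | b.0) | 0 | =a=> q5
  q3 = a.(0 | b.0) | 0\{b} | =a=> q6
  q4 = 0 | 0 | (b.0\{b} + (b.0 + 0\{b})) | =b=> q7, =b=> q8
  q5 = 0 | b.0 | 0 | =b=> q7
  q6 = 0 | b.0 | 0\{b} | =b=> q8
  q7 = 0 | 0 | 0 | stopped
  q8 = 0 | 0 | 0\{b} | stopped
Trace ⟨aa⟩ through P, begin at {p0}:
  [1] a ⇒ {p1}
  [2] a ⇒ {p4}
  P completes σ.
Trace ⟨aa⟩ through Q, begin at {q0}:
  [1] a ⇒ {q1}
  [2] a ⇒ ∅ (Q stuck)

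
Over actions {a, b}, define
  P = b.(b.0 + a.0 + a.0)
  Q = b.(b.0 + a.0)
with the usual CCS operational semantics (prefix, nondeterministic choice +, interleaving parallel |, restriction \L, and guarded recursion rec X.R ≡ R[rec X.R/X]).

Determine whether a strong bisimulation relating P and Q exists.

LTS(P): 3 reachable states
  u0 = b.(b.0 + a.0 + a.0) :: —b→ u1
  u1 = b.0 + a.0 + a.0 :: —a→ u2, —b→ u2
  u2 = 0 :: ·
LTS(Q): 3 reachable states
  v0 = b.(b.0 + a.0) :: —b→ v1
  v1 = b.0 + a.0 :: —a→ v2, —b→ v2
  v2 = 0 :: ·
Bisimilarity quotient blocks:
  B0 = {u0, v0}
  B1 = {u1, v1}
  B2 = {u2, v2}
u0 ∈ B0, v0 ∈ B0 → same block

YES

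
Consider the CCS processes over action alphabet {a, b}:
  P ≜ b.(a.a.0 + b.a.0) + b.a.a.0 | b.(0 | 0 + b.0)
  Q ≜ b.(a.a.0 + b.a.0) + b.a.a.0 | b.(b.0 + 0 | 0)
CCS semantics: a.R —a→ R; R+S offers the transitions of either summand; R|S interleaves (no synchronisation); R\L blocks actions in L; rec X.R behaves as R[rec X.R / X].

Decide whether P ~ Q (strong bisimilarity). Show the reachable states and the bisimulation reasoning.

P ~ Q

LTS(P): 15 reachable states
  p0 = b.(a.a.0 + b.a.0) + b.a.a.0 | b.(0 | 0 + b.0) ⊢ —b→ p1, —b→ p2, —b→ p3
  p1 = a.a.0 + b.a.0 ⊢ —a→ p4, —b→ p4
  p2 = a.a.0 | b.(0 | 0 + b.0) ⊢ —a→ p5, —b→ p6
  p3 = b.a.a.0 | (0 | 0 + b.0) ⊢ —b→ p6, —b→ p7
  p4 = a.0 ⊢ —a→ p8
  p5 = a.0 | b.(0 | 0 + b.0) ⊢ —a→ p9, —b→ p10
  p6 = a.a.0 | (0 | 0 + b.0) ⊢ —a→ p10, —b→ p11
  p7 = b.a.a.0 | 0 ⊢ —b→ p11
  p8 = 0 ⊢ stopped
  p9 = 0 | b.(0 | 0 + b.0) ⊢ —b→ p12
  p10 = a.0 | (0 | 0 + b.0) ⊢ —a→ p12, —b→ p13
  p11 = a.a.0 | 0 ⊢ —a→ p13
  p12 = 0 | (0 | 0 + b.0) ⊢ —b→ p14
  p13 = a.0 | 0 ⊢ —a→ p14
  p14 = 0 | 0 ⊢ stopped
LTS(Q): 15 reachable states
  q0 = b.(a.a.0 + b.a.0) + b.a.a.0 | b.(b.0 + 0 | 0) ⊢ —b→ q1, —b→ q2, —b→ q3
  q1 = a.a.0 + b.a.0 ⊢ —a→ q4, —b→ q4
  q2 = a.a.0 | b.(b.0 + 0 | 0) ⊢ —a→ q5, —b→ q6
  q3 = b.a.a.0 | (b.0 + 0 | 0) ⊢ —b→ q6, —b→ q7
  q4 = a.0 ⊢ —a→ q8
  q5 = a.0 | b.(b.0 + 0 | 0) ⊢ —a→ q9, —b→ q10
  q6 = a.a.0 | (b.0 + 0 | 0) ⊢ —a→ q10, —b→ q11
  q7 = b.a.a.0 | 0 ⊢ —b→ q11
  q8 = 0 ⊢ stopped
  q9 = 0 | b.(b.0 + 0 | 0) ⊢ —b→ q12
  q10 = a.0 | (b.0 + 0 | 0) ⊢ —a→ q12, —b→ q13
  q11 = a.a.0 | 0 ⊢ —a→ q13
  q12 = 0 | (b.0 + 0 | 0) ⊢ —b→ q14
  q13 = a.0 | 0 ⊢ —a→ q14
  q14 = 0 | 0 ⊢ stopped
Coarsest stable partition (strong bisimilarity classes):
  B0 = {p0, q0}
  B1 = {p1, q1}
  B2 = {p13, p4, q13, q4}
  B3 = {p14, p8, q14, q8}
  B4 = {p2, q2}
  B5 = {p5, q5}
  B6 = {p9, q9}
  B7 = {p12, q12}
  B8 = {p10, q10}
  B9 = {p6, q6}
  B10 = {p11, q11}
  B11 = {p3, q3}
  B12 = {p7, q7}
p0 ∈ B0, q0 ∈ B0 → same block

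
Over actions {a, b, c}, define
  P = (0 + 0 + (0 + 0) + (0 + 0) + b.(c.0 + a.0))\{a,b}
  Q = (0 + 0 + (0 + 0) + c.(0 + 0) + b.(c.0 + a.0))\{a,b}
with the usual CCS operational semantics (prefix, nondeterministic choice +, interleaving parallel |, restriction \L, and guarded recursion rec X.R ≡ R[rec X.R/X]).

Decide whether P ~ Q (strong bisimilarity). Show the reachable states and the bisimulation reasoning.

not bisimilar

LTS(P): 1 reachable states
  m0 = (0 + 0 + (0 + 0) + (0 + 0) + b.(c.0 + a.0))\{a,b} :: ·
LTS(Q): 2 reachable states
  n0 = (0 + 0 + (0 + 0) + c.(0 + 0) + b.(c.0 + a.0))\{a,b} :: --c--▸ n1
  n1 = (0 + 0)\{a,b} :: ·
Coarsest stable partition (strong bisimilarity classes):
  B0 = {m0, n1}
  B1 = {n0}
m0 ∈ B0, n0 ∈ B1 → different blocks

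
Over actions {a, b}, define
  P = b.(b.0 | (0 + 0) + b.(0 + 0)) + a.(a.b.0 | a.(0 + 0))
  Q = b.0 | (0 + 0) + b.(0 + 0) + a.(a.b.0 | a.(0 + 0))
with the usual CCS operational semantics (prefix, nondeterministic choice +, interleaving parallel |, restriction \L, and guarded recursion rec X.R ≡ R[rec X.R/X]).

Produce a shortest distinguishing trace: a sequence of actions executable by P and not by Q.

bb

Reachable graph of P (9 states):
  m0 = b.(b.0 | (0 + 0) + b.(0 + 0)) + a.(a.b.0 | a.(0 + 0)) has moves --a--▸ m1, --b--▸ m2
  m1 = a.b.0 | a.(0 + 0) has moves --a--▸ m3, --a--▸ m4
  m2 = b.0 | (0 + 0) + b.(0 + 0) has moves --b--▸ m5, --b--▸ m6
  m3 = a.b.0 | (0 + 0) has moves --a--▸ m7
  m4 = b.0 | a.(0 + 0) has moves --a--▸ m7, --b--▸ m8
  m5 = 0 + 0 has moves (no moves)
  m6 = 0 | (0 + 0) has moves (no moves)
  m7 = b.0 | (0 + 0) has moves --b--▸ m6
  m8 = 0 | a.(0 + 0) has moves --a--▸ m6
Reachable graph of Q (8 states):
  n0 = b.0 | (0 + 0) + b.(0 + 0) + a.(a.b.0 | a.(0 + 0)) has moves --a--▸ n1, --b--▸ n2, --b--▸ n3
  n1 = a.b.0 | a.(0 + 0) has moves --a--▸ n4, --a--▸ n5
  n2 = 0 + 0 has moves (no moves)
  n3 = 0 | (0 + 0) has moves (no moves)
  n4 = a.b.0 | (0 + 0) has moves --a--▸ n6
  n5 = b.0 | a.(0 + 0) has moves --a--▸ n6, --b--▸ n7
  n6 = b.0 | (0 + 0) has moves --b--▸ n3
  n7 = 0 | a.(0 + 0) has moves --a--▸ n3
Run σ = ⟨bb⟩ on P: start {m0}
  [1] b ⇒ {m2}
  [2] b ⇒ {m5, m6}
  — P admits the full trace.
Run σ = ⟨bb⟩ on Q: start {n0}
  [1] b ⇒ {n2, n3}
  [2] b ⇒ no successor for Q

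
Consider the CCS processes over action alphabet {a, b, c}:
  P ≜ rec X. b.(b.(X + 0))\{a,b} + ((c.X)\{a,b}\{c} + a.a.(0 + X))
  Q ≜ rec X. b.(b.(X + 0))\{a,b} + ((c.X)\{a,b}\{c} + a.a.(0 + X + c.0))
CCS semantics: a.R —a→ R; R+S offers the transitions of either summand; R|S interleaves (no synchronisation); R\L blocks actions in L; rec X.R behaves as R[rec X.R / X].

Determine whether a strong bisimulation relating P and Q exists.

P ≁ Q

LTS(P): 4 reachable states
  m0 = rec X. b.(b.(X + 0))\{a,b} + ((c.X)\{a,b}\{c} + a.a.(0 + X)) → =a=> m1, =b=> m2
  m1 = a.(0 + (rec X. b.(b.(X + 0))\{a,b} + ((c.X)\{a,b}\{c} + a.a.(0 + X)))) → =a=> m3
  m2 = (b.((rec X. b.(b.(X + 0))\{a,b} + ((c.X)\{a,b}\{c} + a.a.(0 + X))) + 0))\{a,b} → deadlocked
  m3 = 0 + (rec X. b.(b.(X + 0))\{a,b} + ((c.X)\{a,b}\{c} + a.a.(0 + X))) → =a=> m1, =b=> m2
LTS(Q): 5 reachable states
  n0 = rec X. b.(b.(X + 0))\{a,b} + ((c.X)\{a,b}\{c} + a.a.(0 + X + c.0)) → =a=> n1, =b=> n2
  n1 = a.(0 + (rec X. b.(b.(X + 0))\{a,b} + ((c.X)\{a,b}\{c} + a.a.(0 + X + c.0))) + c.0) → =a=> n3
  n2 = (b.((rec X. b.(b.(X + 0))\{a,b} + ((c.X)\{a,b}\{c} + a.a.(0 + X + c.0))) + 0))\{a,b} → deadlocked
  n3 = 0 + (rec X. b.(b.(X + 0))\{a,b} + ((c.X)\{a,b}\{c} + a.a.(0 + X + c.0))) + c.0 → =a=> n1, =b=> n2, =c=> n4
  n4 = 0 → deadlocked
Coarsest stable partition (strong bisimilarity classes):
  B0 = {m0, m3}
  B1 = {m1}
  B2 = {m2, n2, n4}
  B3 = {n0}
  B4 = {n1}
  B5 = {n3}
m0 ∈ B0, n0 ∈ B3 → different blocks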